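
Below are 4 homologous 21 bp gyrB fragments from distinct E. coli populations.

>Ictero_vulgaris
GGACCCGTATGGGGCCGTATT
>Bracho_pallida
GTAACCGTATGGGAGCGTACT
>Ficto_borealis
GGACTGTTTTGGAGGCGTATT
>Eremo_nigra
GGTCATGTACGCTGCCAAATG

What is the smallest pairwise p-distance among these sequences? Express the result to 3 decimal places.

0.238

Pairwise Hamming distances:
  Ictero_vulgaris vs Bracho_pallida: 5
  Ictero_vulgaris vs Ficto_borealis: 6
  Ictero_vulgaris vs Eremo_nigra: 9
  Bracho_pallida vs Ficto_borealis: 9
  Bracho_pallida vs Eremo_nigra: 14
  Ficto_borealis vs Eremo_nigra: 12
The smallest is 5 mismatches, between Ictero_vulgaris and Bracho_pallida; p = 5/21 = 0.238.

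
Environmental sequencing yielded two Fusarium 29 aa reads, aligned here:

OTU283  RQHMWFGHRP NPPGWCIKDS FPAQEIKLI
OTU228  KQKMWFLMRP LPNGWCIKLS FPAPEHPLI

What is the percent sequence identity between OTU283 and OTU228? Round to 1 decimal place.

65.5%

Differing sites — 1:R/K; 3:H/K; 7:G/L; 8:H/M; 11:N/L; 13:P/N; 19:D/L; 24:Q/P; 26:I/H; 27:K/P.
19 of the 29 sites match, so the percent identity is 19/29 × 100 = 65.5%.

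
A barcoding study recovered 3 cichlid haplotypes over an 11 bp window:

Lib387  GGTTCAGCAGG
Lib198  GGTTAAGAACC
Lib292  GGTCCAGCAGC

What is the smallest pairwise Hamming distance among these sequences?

Pairwise Hamming distances:
  Lib387 vs Lib198: 4
  Lib387 vs Lib292: 2
  Lib198 vs Lib292: 4
The smallest is 2, between Lib387 and Lib292.

2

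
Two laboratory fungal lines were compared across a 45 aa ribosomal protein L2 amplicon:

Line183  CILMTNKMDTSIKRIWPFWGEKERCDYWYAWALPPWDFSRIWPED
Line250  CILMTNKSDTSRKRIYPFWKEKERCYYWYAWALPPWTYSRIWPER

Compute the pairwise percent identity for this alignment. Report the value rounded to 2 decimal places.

The sequences differ at positions 8 (M/S), 12 (I/R), 16 (W/Y), 20 (G/K), 26 (D/Y), 37 (D/T), 38 (F/Y), 45 (D/R).
37 of the 45 sites match, so the percent identity is 37/45 × 100 = 82.22%.

82.22%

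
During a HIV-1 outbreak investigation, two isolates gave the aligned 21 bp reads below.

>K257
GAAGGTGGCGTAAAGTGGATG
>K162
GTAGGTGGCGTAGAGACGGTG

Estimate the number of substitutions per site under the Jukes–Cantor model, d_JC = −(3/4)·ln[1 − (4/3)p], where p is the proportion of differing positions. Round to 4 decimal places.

0.2865

Mismatches occur at site 2 (A↔T), site 13 (A↔G), site 16 (T↔A), site 17 (G↔C), site 19 (A↔G).
p = 5/21 = 0.238095.
d = −0.75 · ln(1 − (4/3)·0.238095) = −0.75 · ln(0.682540) = −0.75 · (-0.381934) = 0.2865.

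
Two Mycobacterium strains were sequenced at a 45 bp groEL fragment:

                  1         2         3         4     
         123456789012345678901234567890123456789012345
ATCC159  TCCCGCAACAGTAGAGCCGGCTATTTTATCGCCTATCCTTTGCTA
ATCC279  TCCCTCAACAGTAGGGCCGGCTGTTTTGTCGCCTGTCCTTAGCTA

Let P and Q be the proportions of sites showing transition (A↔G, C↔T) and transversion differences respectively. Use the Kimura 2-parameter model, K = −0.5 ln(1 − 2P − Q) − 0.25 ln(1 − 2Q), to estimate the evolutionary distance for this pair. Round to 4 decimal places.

Differing sites — 5:G/T (Tv); 15:A/G (Ti); 23:A/G (Ti); 28:A/G (Ti); 35:A/G (Ti); 41:T/A (Tv).
Of the 6 differences, 4 transitions and 2 transversions over 45 sites: P = 4/45 = 0.088889, Q = 2/45 = 0.044444.
d = −0.5·ln(0.777778) − 0.25·ln(0.911112) = −0.5·(-0.251314) − 0.25·(-0.093089) = 0.1489.

0.1489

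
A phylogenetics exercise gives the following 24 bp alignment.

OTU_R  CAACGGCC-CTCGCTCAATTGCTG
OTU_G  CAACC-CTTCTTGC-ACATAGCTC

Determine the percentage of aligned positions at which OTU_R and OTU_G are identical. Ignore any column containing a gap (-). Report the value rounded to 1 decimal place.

66.7%

Excluding the 3 gap columns leaves 21 comparable sites.
Differing sites — 5:G/C; 8:C/T; 12:C/T; 16:C/A; 17:A/C; 20:T/A; 24:G/C.
14 of the 21 comparable sites match, so the percent identity is 14/21 × 100 = 66.7%.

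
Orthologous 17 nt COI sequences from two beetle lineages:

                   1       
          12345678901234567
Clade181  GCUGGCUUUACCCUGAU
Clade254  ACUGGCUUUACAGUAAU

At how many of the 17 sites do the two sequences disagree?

4

Differing sites — 1:G/A; 12:C/A; 13:C/G; 15:G/A.
That gives 4 mismatches out of 17 aligned sites, so the Hamming distance is 4.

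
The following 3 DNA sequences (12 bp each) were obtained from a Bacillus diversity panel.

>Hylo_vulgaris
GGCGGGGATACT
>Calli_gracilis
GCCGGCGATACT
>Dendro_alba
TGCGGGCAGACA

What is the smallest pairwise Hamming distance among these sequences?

2

Pairwise Hamming distances:
  Hylo_vulgaris vs Calli_gracilis: 2
  Hylo_vulgaris vs Dendro_alba: 4
  Calli_gracilis vs Dendro_alba: 6
The smallest is 2, between Hylo_vulgaris and Calli_gracilis.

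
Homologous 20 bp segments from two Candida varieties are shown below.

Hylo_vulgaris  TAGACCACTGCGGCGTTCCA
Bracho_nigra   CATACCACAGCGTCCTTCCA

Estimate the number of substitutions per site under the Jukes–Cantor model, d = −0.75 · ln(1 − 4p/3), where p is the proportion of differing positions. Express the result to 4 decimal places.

Mismatches occur at site 1 (T↔C), site 3 (G↔T), site 9 (T↔A), site 13 (G↔T), site 15 (G↔C).
p = 5/20 = 0.250000.
d = −0.75 · ln(1 − (4/3)·0.250000) = −0.75 · ln(0.666667) = −0.75 · (-0.405465) = 0.3041.

0.3041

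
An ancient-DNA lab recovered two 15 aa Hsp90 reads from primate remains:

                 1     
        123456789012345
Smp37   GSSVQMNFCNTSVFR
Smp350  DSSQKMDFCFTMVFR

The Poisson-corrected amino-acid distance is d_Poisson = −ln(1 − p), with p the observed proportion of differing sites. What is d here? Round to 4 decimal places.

0.5108

The sequences differ at positions 1 (G/D), 4 (V/Q), 5 (Q/K), 7 (N/D), 10 (N/F), 12 (S/M).
p = 6/15 = 0.400000.
d = −ln(1 − 0.400000) = −ln(0.600000) = 0.5108.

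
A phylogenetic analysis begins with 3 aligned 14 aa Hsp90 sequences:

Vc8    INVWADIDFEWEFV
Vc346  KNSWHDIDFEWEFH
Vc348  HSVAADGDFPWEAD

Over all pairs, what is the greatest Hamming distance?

9

Pairwise Hamming distances:
  Vc8 vs Vc346: 4
  Vc8 vs Vc348: 7
  Vc346 vs Vc348: 9
The largest is 9, between Vc346 and Vc348.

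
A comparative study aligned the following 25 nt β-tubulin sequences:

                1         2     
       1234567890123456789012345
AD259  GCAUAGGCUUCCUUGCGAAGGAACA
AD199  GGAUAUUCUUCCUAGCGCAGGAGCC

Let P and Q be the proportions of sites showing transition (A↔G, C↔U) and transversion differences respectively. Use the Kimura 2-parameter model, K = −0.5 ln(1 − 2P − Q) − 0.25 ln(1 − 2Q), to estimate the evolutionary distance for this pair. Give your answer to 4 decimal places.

Differing sites — 2:C/G (Tv); 6:G/U (Tv); 7:G/U (Tv); 14:U/A (Tv); 18:A/C (Tv); 23:A/G (Ti); 25:A/C (Tv).
Of the 7 differences, 1 transition and 6 transversions over 25 sites: P = 1/25 = 0.040000, Q = 6/25 = 0.240000.
d = −0.5·ln(0.680000) − 0.25·ln(0.520000) = −0.5·(-0.385662) − 0.25·(-0.653926) = 0.3563.

0.3563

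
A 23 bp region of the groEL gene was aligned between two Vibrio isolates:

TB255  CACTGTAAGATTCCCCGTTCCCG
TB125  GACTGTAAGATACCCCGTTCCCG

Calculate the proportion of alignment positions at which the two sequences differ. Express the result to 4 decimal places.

0.0870

The sequences differ at positions 1 (C/G), 12 (T/A).
There are 2 differences over 23 sites, so p = 2/23 = 0.0870.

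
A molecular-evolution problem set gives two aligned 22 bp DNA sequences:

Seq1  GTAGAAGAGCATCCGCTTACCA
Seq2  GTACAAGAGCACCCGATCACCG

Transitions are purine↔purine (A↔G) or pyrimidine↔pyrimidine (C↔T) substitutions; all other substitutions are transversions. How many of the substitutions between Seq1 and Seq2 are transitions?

Mismatches occur at site 4 (G→C, transversion), site 12 (T→C, transition), site 16 (C→A, transversion), site 18 (T→C, transition), site 22 (A→G, transition).
Of the 5 differences, 3 transitions and 2 transversions, so the answer is 3.

3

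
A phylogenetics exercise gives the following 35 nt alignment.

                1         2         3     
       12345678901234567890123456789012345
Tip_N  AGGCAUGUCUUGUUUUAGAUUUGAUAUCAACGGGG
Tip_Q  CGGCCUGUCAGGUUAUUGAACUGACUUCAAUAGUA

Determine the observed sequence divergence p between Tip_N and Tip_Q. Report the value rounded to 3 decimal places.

The sequences differ at positions 1 (A/C), 5 (A/C), 10 (U/A), 11 (U/G), 15 (U/A), 17 (A/U), 20 (U/A), 21 (U/C), 25 (U/C), 26 (A/U), 31 (C/U), 32 (G/A), 34 (G/U), 35 (G/A).
There are 14 differences over 35 sites, so p = 14/35 = 0.400.

0.400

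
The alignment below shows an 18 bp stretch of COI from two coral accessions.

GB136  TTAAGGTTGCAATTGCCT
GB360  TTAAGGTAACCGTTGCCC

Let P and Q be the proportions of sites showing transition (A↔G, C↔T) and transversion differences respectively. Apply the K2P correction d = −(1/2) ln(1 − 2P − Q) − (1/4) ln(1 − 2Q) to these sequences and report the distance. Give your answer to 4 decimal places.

0.3567

Differing sites — 8:T/A (Tv); 9:G/A (Ti); 11:A/C (Tv); 12:A/G (Ti); 18:T/C (Ti).
Of the 5 differences, 3 transitions and 2 transversions over 18 sites: P = 3/18 = 0.166667, Q = 2/18 = 0.111111.
d = −0.5·ln(0.555555) − 0.25·ln(0.777778) = −0.5·(-0.587788) − 0.25·(-0.251314) = 0.3567.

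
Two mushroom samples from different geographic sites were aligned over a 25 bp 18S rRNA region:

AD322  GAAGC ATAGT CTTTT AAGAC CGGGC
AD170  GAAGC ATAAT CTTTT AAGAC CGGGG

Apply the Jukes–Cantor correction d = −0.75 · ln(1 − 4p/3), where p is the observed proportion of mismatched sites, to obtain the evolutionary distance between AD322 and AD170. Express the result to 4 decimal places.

0.0846

Mismatches occur at site 9 (G/A), site 25 (C/G).
p = 2/25 = 0.080000.
d = −0.75 · ln(1 − (4/3)·0.080000) = −0.75 · ln(0.893333) = −0.75 · (-0.112796) = 0.0846.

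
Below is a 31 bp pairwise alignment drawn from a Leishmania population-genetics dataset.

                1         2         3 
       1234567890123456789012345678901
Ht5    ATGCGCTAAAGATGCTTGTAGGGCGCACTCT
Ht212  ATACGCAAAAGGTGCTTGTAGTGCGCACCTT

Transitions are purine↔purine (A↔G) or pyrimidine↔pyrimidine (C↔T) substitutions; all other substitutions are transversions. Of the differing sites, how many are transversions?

Mismatches occur at site 3 (G→A, transition), site 7 (T→A, transversion), site 12 (A→G, transition), site 22 (G→T, transversion), site 29 (T→C, transition), site 30 (C→T, transition).
Of the 6 differences, 4 transitions and 2 transversions, so the answer is 2.

2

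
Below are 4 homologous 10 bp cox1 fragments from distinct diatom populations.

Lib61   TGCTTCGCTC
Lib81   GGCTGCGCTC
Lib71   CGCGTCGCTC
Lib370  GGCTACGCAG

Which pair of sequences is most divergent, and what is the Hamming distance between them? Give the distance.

5

Pairwise Hamming distances:
  Lib61 vs Lib81: 2
  Lib61 vs Lib71: 2
  Lib61 vs Lib370: 4
  Lib81 vs Lib71: 3
  Lib81 vs Lib370: 3
  Lib71 vs Lib370: 5
The largest is 5, between Lib71 and Lib370.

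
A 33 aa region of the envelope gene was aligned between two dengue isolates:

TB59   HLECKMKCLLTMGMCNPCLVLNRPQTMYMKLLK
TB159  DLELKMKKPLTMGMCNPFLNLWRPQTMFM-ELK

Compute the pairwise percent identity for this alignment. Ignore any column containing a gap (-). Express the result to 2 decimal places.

Excluding the 1 gap column leaves 32 comparable sites.
Differing sites — 1:H/D; 4:C/L; 8:C/K; 9:L/P; 18:C/F; 20:V/N; 22:N/W; 28:Y/F; 31:L/E.
23 of the 32 comparable sites match, so the percent identity is 23/32 × 100 = 71.88%.

71.88%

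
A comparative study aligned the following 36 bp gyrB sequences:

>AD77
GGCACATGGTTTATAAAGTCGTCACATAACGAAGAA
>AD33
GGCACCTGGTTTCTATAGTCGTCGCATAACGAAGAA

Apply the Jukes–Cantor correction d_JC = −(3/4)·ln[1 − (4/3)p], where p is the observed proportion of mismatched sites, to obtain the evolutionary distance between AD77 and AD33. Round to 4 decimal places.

0.1203

Differing sites — 6:A/C; 13:A/C; 16:A/T; 24:A/G.
p = 4/36 = 0.111111.
d = −0.75 · ln(1 − (4/3)·0.111111) = −0.75 · ln(0.851852) = −0.75 · (-0.160342) = 0.1203.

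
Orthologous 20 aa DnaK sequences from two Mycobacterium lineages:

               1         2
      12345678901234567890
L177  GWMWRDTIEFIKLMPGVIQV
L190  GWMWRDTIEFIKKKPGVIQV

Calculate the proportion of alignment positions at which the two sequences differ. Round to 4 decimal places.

0.1000

Mismatches occur at site 13 (L/K), site 14 (M/K).
There are 2 differences over 20 sites, so p = 2/20 = 0.1000.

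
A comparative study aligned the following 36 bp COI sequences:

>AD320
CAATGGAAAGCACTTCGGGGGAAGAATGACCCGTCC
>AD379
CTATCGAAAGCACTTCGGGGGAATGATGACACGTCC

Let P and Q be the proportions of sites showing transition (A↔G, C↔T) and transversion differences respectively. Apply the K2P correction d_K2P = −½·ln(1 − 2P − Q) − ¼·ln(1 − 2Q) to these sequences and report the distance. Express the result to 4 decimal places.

Differing sites — 2:A/T (Tv); 5:G/C (Tv); 24:G/T (Tv); 25:A/G (Ti); 31:C/A (Tv).
Of the 5 differences, 1 transition and 4 transversions over 36 sites: P = 1/36 = 0.027778, Q = 4/36 = 0.111111.
d = −0.5·ln(0.833333) − 0.25·ln(0.777778) = −0.5·(-0.182322) − 0.25·(-0.251314) = 0.1540.

0.1540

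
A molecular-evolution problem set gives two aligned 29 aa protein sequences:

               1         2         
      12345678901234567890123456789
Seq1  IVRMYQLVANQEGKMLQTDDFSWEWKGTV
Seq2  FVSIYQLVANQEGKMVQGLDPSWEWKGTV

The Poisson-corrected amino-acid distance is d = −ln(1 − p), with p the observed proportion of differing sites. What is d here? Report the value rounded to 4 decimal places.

Mismatches occur at site 1 (I→F), site 3 (R→S), site 4 (M→I), site 16 (L→V), site 18 (T→G), site 19 (D→L), site 21 (F→P).
p = 7/29 = 0.241379.
d = −ln(1 − 0.241379) = −ln(0.758621) = 0.2763.

0.2763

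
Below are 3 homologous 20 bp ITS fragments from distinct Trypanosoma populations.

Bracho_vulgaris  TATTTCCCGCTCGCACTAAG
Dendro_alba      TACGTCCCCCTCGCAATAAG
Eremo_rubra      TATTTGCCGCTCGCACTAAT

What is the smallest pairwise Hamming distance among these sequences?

2

Pairwise Hamming distances:
  Bracho_vulgaris vs Dendro_alba: 4
  Bracho_vulgaris vs Eremo_rubra: 2
  Dendro_alba vs Eremo_rubra: 6
The smallest is 2, between Bracho_vulgaris and Eremo_rubra.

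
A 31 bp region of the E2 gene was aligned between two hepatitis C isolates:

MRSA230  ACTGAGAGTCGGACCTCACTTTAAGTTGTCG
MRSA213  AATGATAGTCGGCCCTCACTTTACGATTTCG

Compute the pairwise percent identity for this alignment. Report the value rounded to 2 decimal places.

80.65%

Differing sites — 2:C/A; 6:G/T; 13:A/C; 24:A/C; 26:T/A; 28:G/T.
25 of the 31 sites match, so the percent identity is 25/31 × 100 = 80.65%.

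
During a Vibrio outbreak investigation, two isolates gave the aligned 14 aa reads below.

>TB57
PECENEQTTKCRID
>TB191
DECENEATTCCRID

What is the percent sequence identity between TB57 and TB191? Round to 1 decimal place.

The sequences differ at positions 1 (P/D), 7 (Q/A), 10 (K/C).
11 of the 14 sites match, so the percent identity is 11/14 × 100 = 78.6%.

78.6%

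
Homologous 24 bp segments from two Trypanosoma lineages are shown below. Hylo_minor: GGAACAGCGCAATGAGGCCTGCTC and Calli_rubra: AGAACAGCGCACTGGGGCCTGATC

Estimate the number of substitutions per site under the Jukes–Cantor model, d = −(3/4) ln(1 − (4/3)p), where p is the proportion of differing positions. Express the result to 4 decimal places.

Differing sites — 1:G/A; 12:A/C; 15:A/G; 22:C/A.
p = 4/24 = 0.166667.
d = −0.75 · ln(1 − (4/3)·0.166667) = −0.75 · ln(0.777777) = −0.75 · (-0.251315) = 0.1885.

0.1885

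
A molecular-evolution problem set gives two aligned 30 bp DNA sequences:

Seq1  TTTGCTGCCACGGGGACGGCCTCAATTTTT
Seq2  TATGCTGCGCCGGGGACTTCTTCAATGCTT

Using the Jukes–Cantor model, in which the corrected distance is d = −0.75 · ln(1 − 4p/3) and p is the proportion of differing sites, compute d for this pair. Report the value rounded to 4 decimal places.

0.3295

Mismatches occur at site 2 (T→A), site 9 (C→G), site 10 (A→C), site 18 (G→T), site 19 (G→T), site 21 (C→T), site 27 (T→G), site 28 (T→C).
p = 8/30 = 0.266667.
d = −0.75 · ln(1 − (4/3)·0.266667) = −0.75 · ln(0.644444) = −0.75 · (-0.439367) = 0.3295.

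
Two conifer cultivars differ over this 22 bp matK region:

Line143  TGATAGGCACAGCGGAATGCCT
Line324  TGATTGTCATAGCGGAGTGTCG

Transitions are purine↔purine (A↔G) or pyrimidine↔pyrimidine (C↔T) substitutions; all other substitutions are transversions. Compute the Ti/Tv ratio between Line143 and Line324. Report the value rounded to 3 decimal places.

1.000

The sequences differ at positions 5 (A/T, transversion), 7 (G/T, transversion), 10 (C/T, transition), 17 (A/G, transition), 20 (C/T, transition), 22 (T/G, transversion).
Of the 6 differences, 3 transitions and 3 transversions, so Ti/Tv = 3/3 = 1.000.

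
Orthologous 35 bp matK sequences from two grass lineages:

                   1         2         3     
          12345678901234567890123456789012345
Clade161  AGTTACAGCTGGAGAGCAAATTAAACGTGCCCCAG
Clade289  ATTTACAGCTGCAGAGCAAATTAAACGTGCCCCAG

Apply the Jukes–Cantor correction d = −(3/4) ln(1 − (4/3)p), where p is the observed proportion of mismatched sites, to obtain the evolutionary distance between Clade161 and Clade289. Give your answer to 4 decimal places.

0.0594

The sequences differ at positions 2 (G/T), 12 (G/C).
p = 2/35 = 0.057143.
d = −0.75 · ln(1 − (4/3)·0.057143) = −0.75 · ln(0.923809) = −0.75 · (-0.079250) = 0.0594.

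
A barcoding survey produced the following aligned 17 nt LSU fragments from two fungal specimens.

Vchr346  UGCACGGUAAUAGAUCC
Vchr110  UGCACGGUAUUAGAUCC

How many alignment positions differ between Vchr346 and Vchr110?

A single mismatch occurs at site 10 (A↔U).
That gives 1 mismatch out of 17 aligned sites, so the Hamming distance is 1.

1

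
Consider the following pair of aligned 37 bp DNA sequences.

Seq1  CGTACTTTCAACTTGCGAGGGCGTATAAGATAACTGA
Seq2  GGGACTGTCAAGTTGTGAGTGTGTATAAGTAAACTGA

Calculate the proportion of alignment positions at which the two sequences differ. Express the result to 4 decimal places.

0.2432

Differing sites — 1:C/G; 3:T/G; 7:T/G; 12:C/G; 16:C/T; 20:G/T; 22:C/T; 30:A/T; 31:T/A.
There are 9 differences over 37 sites, so p = 9/37 = 0.2432.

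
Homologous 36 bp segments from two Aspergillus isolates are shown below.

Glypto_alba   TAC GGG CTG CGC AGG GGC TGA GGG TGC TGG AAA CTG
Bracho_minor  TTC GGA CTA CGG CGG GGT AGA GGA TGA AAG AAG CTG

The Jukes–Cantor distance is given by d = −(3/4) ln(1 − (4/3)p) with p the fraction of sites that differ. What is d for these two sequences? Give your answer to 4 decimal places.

0.4408

Mismatches occur at site 2 (A/T), site 6 (G/A), site 9 (G/A), site 12 (C/G), site 13 (A/C), site 18 (C/T), site 19 (T/A), site 24 (G/A), site 27 (C/A), site 28 (T/A), site 29 (G/A), site 33 (A/G).
p = 12/36 = 0.333333.
d = −0.75 · ln(1 − (4/3)·0.333333) = −0.75 · ln(0.555556) = −0.75 · (-0.587786) = 0.4408.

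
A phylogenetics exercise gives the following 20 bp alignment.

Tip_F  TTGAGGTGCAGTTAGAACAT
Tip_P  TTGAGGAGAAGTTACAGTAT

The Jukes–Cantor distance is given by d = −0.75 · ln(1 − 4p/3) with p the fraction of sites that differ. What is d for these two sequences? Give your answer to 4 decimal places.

Differing sites — 7:T/A; 9:C/A; 15:G/C; 17:A/G; 18:C/T.
p = 5/20 = 0.250000.
d = −0.75 · ln(1 − (4/3)·0.250000) = −0.75 · ln(0.666667) = −0.75 · (-0.405465) = 0.3041.

0.3041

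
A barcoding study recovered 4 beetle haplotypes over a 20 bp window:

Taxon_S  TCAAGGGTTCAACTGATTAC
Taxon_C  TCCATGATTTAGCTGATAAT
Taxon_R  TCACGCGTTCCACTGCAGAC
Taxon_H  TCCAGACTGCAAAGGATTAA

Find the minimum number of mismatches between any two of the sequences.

Pairwise Hamming distances:
  Taxon_S vs Taxon_C: 7
  Taxon_S vs Taxon_R: 6
  Taxon_S vs Taxon_H: 7
  Taxon_C vs Taxon_R: 12
  Taxon_C vs Taxon_H: 10
  Taxon_R vs Taxon_H: 12
The smallest is 6, between Taxon_S and Taxon_R.

6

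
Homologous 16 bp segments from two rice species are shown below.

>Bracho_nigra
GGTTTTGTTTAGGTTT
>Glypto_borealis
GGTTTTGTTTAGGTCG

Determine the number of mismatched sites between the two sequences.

2

Differing sites — 15:T/C; 16:T/G.
That gives 2 mismatches out of 16 aligned sites, so the Hamming distance is 2.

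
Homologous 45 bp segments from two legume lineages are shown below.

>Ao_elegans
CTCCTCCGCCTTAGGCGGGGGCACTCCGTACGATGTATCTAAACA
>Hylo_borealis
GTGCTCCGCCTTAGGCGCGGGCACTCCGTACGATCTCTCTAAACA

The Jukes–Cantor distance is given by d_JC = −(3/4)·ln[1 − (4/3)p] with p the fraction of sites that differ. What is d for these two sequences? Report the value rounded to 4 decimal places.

Mismatches occur at site 1 (C→G), site 3 (C→G), site 18 (G→C), site 35 (G→C), site 37 (A→C).
p = 5/45 = 0.111111.
d = −0.75 · ln(1 − (4/3)·0.111111) = −0.75 · ln(0.851852) = −0.75 · (-0.160342) = 0.1203.

0.1203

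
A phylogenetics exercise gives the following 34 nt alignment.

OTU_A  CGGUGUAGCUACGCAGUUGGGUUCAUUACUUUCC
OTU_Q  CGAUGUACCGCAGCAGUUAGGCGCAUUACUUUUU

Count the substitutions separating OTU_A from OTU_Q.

10

Mismatches occur at site 3 (G/A), site 8 (G/C), site 10 (U/G), site 11 (A/C), site 12 (C/A), site 19 (G/A), site 22 (U/C), site 23 (U/G), site 33 (C/U), site 34 (C/U).
That gives 10 mismatches out of 34 aligned sites, so the Hamming distance is 10.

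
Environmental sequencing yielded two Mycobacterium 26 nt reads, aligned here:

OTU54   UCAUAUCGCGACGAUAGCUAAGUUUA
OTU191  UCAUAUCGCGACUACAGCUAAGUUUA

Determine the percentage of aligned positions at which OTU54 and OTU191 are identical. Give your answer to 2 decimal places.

The sequences differ at positions 13 (G/U), 15 (U/C).
24 of the 26 sites match, so the percent identity is 24/26 × 100 = 92.31%.

92.31%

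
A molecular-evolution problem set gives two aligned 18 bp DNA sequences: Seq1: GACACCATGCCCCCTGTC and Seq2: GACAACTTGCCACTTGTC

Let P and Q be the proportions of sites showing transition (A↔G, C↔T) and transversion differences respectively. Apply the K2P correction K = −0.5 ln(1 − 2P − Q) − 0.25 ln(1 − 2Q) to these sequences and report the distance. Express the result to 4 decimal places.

0.2641

Differing sites — 5:C/A (Tv); 7:A/T (Tv); 12:C/A (Tv); 14:C/T (Ti).
Of the 4 differences, 1 transition and 3 transversions over 18 sites: P = 1/18 = 0.055556, Q = 3/18 = 0.166667.
d = −0.5·ln(0.722221) − 0.25·ln(0.666666) = −0.5·(-0.325424) − 0.25·(-0.405466) = 0.2641.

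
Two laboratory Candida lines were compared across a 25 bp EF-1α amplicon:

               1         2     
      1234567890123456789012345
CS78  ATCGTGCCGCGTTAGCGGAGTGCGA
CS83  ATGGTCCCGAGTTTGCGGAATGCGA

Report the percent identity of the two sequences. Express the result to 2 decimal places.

80.00%

The sequences differ at positions 3 (C/G), 6 (G/C), 10 (C/A), 14 (A/T), 20 (G/A).
20 of the 25 sites match, so the percent identity is 20/25 × 100 = 80.00%.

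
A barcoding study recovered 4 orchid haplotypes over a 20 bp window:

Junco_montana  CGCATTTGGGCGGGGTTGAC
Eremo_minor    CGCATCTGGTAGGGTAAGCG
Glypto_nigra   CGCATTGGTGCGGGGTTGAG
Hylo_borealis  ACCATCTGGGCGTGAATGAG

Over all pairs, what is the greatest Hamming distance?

9

Pairwise Hamming distances:
  Junco_montana vs Eremo_minor: 8
  Junco_montana vs Glypto_nigra: 3
  Junco_montana vs Hylo_borealis: 7
  Eremo_minor vs Glypto_nigra: 9
  Eremo_minor vs Hylo_borealis: 8
  Glypto_nigra vs Hylo_borealis: 8
The largest is 9, between Eremo_minor and Glypto_nigra.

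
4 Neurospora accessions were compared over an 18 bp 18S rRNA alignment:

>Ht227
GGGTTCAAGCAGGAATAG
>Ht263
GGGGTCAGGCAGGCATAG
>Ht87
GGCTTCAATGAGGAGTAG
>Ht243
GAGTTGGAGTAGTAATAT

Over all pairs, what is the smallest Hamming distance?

Pairwise Hamming distances:
  Ht227 vs Ht263: 3
  Ht227 vs Ht87: 4
  Ht227 vs Ht243: 6
  Ht263 vs Ht87: 7
  Ht263 vs Ht243: 9
  Ht87 vs Ht243: 9
The smallest is 3, between Ht227 and Ht263.

3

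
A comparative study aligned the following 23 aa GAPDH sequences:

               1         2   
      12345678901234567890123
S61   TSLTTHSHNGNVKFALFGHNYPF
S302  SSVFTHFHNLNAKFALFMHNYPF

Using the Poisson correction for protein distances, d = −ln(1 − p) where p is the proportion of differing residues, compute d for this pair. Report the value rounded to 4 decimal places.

The sequences differ at positions 1 (T/S), 3 (L/V), 4 (T/F), 7 (S/F), 10 (G/L), 12 (V/A), 18 (G/M).
p = 7/23 = 0.304348.
d = −ln(1 − 0.304348) = −ln(0.695652) = 0.3629.

0.3629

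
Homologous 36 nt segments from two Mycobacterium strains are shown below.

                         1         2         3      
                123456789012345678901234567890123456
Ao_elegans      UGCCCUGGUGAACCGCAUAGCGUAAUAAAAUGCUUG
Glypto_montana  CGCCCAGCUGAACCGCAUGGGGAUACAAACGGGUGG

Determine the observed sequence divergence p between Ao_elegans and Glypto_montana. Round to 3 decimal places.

Mismatches occur at site 1 (U→C), site 6 (U→A), site 8 (G→C), site 19 (A→G), site 21 (C→G), site 23 (U→A), site 24 (A→U), site 26 (U→C), site 30 (A→C), site 31 (U→G), site 33 (C→G), site 35 (U→G).
There are 12 differences over 36 sites, so p = 12/36 = 0.333.

0.333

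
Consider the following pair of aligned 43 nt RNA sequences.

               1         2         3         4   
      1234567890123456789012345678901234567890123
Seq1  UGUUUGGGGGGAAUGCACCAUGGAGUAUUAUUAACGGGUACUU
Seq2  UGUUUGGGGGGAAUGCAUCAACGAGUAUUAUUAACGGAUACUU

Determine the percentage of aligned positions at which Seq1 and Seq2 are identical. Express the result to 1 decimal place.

The sequences differ at positions 18 (C/U), 21 (U/A), 22 (G/C), 38 (G/A).
39 of the 43 sites match, so the percent identity is 39/43 × 100 = 90.7%.

90.7%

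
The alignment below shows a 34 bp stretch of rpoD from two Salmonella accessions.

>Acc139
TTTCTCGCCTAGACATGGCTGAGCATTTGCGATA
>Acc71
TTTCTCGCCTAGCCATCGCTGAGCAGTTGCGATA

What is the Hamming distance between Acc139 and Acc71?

Mismatches occur at site 13 (A→C), site 17 (G→C), site 26 (T→G).
That gives 3 mismatches out of 34 aligned sites, so the Hamming distance is 3.

3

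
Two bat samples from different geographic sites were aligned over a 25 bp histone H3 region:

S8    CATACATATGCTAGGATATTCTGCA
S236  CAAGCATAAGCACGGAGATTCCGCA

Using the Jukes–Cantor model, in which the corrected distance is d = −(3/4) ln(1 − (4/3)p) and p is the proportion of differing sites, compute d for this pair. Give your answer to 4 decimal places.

0.3505

Mismatches occur at site 3 (T↔A), site 4 (A↔G), site 9 (T↔A), site 12 (T↔A), site 13 (A↔C), site 17 (T↔G), site 22 (T↔C).
p = 7/25 = 0.280000.
d = −0.75 · ln(1 − (4/3)·0.280000) = −0.75 · ln(0.626667) = −0.75 · (-0.467340) = 0.3505.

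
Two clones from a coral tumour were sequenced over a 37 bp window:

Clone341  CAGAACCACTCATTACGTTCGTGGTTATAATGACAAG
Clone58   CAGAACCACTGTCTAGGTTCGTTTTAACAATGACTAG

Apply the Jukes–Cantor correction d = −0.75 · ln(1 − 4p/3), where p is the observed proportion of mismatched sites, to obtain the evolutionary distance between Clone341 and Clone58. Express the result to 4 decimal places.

0.2940

Differing sites — 11:C/G; 12:A/T; 13:T/C; 16:C/G; 23:G/T; 24:G/T; 26:T/A; 28:T/C; 35:A/T.
p = 9/37 = 0.243243.
d = −0.75 · ln(1 − (4/3)·0.243243) = −0.75 · ln(0.675676) = −0.75 · (-0.392042) = 0.2940.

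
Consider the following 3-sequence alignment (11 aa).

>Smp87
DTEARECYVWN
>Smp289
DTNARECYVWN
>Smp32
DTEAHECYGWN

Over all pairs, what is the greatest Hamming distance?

Pairwise Hamming distances:
  Smp87 vs Smp289: 1
  Smp87 vs Smp32: 2
  Smp289 vs Smp32: 3
The largest is 3, between Smp289 and Smp32.

3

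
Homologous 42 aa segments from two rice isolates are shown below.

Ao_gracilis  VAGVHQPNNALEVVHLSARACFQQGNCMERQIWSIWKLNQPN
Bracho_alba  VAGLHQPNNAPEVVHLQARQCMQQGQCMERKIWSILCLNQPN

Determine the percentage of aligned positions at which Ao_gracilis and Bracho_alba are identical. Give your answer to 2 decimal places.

Differing sites — 4:V/L; 11:L/P; 17:S/Q; 20:A/Q; 22:F/M; 26:N/Q; 31:Q/K; 36:W/L; 37:K/C.
33 of the 42 sites match, so the percent identity is 33/42 × 100 = 78.57%.

78.57%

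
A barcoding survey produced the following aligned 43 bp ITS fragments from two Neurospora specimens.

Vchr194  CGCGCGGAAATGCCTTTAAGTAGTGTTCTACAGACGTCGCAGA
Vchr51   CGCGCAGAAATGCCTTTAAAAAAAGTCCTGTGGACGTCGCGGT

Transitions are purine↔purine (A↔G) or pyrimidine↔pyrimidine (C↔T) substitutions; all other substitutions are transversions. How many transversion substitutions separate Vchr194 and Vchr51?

Mismatches occur at site 6 (G→A, transition), site 20 (G→A, transition), site 21 (T→A, transversion), site 23 (G→A, transition), site 24 (T→A, transversion), site 27 (T→C, transition), site 30 (A→G, transition), site 31 (C→T, transition), site 32 (A→G, transition), site 41 (A→G, transition), site 43 (A→T, transversion).
Of the 11 differences, 8 transitions and 3 transversions, so the answer is 3.

3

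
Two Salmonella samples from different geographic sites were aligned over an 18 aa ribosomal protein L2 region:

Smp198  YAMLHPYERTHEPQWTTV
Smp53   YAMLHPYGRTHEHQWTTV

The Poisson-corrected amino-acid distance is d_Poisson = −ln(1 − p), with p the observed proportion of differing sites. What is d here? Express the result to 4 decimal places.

Differing sites — 8:E/G; 13:P/H.
p = 2/18 = 0.111111.
d = −ln(1 − 0.111111) = −ln(0.888889) = 0.1178.

0.1178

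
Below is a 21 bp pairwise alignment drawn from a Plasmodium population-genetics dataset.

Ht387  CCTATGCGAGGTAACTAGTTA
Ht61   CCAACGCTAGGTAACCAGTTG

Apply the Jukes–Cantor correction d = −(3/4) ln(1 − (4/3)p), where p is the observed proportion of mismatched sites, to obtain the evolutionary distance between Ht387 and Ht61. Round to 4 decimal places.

Differing sites — 3:T/A; 5:T/C; 8:G/T; 16:T/C; 21:A/G.
p = 5/21 = 0.238095.
d = −0.75 · ln(1 − (4/3)·0.238095) = −0.75 · ln(0.682540) = −0.75 · (-0.381934) = 0.2865.

0.2865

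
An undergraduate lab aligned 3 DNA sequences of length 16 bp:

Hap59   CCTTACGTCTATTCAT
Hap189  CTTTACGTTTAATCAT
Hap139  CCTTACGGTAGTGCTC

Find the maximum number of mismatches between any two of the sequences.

Pairwise Hamming distances:
  Hap59 vs Hap189: 3
  Hap59 vs Hap139: 7
  Hap189 vs Hap139: 8
The largest is 8, between Hap189 and Hap139.

8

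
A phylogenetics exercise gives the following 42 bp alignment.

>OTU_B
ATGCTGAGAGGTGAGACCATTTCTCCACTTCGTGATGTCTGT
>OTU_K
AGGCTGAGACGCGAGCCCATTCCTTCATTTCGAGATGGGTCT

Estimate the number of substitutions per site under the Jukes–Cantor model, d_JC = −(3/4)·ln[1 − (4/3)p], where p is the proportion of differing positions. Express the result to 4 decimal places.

0.3222

The sequences differ at positions 2 (T/G), 10 (G/C), 12 (T/C), 16 (A/C), 22 (T/C), 25 (C/T), 28 (C/T), 33 (T/A), 38 (T/G), 39 (C/G), 41 (G/C).
p = 11/42 = 0.261905.
d = −0.75 · ln(1 − (4/3)·0.261905) = −0.75 · ln(0.650793) = −0.75 · (-0.429564) = 0.3222.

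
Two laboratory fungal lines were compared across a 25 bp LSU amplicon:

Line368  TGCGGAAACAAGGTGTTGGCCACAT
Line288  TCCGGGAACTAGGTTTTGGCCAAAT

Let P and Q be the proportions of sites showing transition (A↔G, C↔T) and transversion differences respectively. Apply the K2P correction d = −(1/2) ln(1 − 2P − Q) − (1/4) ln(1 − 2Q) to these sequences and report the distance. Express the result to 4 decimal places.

Mismatches occur at site 2 (G→C, transversion), site 6 (A→G, transition), site 10 (A→T, transversion), site 15 (G→T, transversion), site 23 (C→A, transversion).
Of the 5 differences, 1 transition and 4 transversions over 25 sites: P = 1/25 = 0.040000, Q = 4/25 = 0.160000.
d = −0.5·ln(0.760000) − 0.25·ln(0.680000) = −0.5·(-0.274437) − 0.25·(-0.385662) = 0.2336.

0.2336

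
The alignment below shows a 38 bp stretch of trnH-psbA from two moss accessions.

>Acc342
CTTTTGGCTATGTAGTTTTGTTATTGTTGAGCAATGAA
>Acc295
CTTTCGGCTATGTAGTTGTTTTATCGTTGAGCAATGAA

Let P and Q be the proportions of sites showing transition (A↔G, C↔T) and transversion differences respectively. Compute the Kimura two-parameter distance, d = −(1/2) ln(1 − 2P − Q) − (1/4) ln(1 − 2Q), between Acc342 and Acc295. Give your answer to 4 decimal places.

0.1137

The sequences differ at positions 5 (T/C, transition), 18 (T/G, transversion), 20 (G/T, transversion), 25 (T/C, transition).
Of the 4 differences, 2 transitions and 2 transversions over 38 sites: P = 2/38 = 0.052632, Q = 2/38 = 0.052632.
d = −0.5·ln(0.842104) − 0.25·ln(0.894736) = −0.5·(-0.171852) − 0.25·(-0.111227) = 0.1137.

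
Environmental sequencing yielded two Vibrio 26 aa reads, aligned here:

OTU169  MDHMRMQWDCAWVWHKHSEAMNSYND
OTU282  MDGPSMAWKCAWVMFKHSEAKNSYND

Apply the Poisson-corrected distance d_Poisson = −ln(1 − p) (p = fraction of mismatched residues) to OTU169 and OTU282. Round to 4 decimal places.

0.3677

Mismatches occur at site 3 (H→G), site 4 (M→P), site 5 (R→S), site 7 (Q→A), site 9 (D→K), site 14 (W→M), site 15 (H→F), site 21 (M→K).
p = 8/26 = 0.307692.
d = −ln(1 − 0.307692) = −ln(0.692308) = 0.3677.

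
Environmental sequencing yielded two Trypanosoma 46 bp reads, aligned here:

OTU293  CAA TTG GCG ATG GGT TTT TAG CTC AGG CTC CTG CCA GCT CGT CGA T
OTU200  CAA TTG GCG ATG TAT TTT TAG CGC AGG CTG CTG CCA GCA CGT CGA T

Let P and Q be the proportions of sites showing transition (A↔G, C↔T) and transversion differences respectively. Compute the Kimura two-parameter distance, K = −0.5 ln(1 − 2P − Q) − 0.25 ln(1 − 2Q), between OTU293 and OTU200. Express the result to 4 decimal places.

Differing sites — 13:G/T (Tv); 14:G/A (Ti); 23:T/G (Tv); 30:C/G (Tv); 39:T/A (Tv).
Of the 5 differences, 1 transition and 4 transversions over 46 sites: P = 1/46 = 0.021739, Q = 4/46 = 0.086957.
d = −0.5·ln(0.869565) − 0.25·ln(0.826086) = −0.5·(-0.139762) − 0.25·(-0.191056) = 0.1176.

0.1176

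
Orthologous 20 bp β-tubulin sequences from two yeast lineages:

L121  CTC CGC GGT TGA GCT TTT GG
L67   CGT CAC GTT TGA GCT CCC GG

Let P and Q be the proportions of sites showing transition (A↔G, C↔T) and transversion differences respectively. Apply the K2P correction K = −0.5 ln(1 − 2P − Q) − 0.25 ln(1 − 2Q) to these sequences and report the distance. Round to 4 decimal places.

0.5139

Mismatches occur at site 2 (T→G, transversion), site 3 (C→T, transition), site 5 (G→A, transition), site 8 (G→T, transversion), site 16 (T→C, transition), site 17 (T→C, transition), site 18 (T→C, transition).
Of the 7 differences, 5 transitions and 2 transversions over 20 sites: P = 5/20 = 0.250000, Q = 2/20 = 0.100000.
d = −0.5·ln(0.400000) − 0.25·ln(0.800000) = −0.5·(-0.916291) − 0.25·(-0.223144) = 0.5139.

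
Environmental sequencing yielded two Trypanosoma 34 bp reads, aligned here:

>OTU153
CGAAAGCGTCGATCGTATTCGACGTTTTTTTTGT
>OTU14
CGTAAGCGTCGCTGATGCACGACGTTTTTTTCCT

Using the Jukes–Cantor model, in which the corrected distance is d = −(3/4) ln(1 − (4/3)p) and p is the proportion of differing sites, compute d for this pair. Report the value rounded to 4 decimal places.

The sequences differ at positions 3 (A/T), 12 (A/C), 14 (C/G), 15 (G/A), 17 (A/G), 18 (T/C), 19 (T/A), 32 (T/C), 33 (G/C).
p = 9/34 = 0.264706.
d = −0.75 · ln(1 − (4/3)·0.264706) = −0.75 · ln(0.647059) = −0.75 · (-0.435318) = 0.3265.

0.3265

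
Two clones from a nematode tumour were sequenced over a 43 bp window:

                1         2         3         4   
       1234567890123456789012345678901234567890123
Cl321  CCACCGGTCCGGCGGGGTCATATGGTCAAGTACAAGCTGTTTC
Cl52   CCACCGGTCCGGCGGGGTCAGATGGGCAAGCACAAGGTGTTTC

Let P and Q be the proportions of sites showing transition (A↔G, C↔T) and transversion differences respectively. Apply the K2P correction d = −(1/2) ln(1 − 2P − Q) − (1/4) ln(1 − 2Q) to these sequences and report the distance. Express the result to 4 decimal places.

The sequences differ at positions 21 (T/G, transversion), 26 (T/G, transversion), 31 (T/C, transition), 37 (C/G, transversion).
Of the 4 differences, 1 transition and 3 transversions over 43 sites: P = 1/43 = 0.023256, Q = 3/43 = 0.069767.
d = −0.5·ln(0.883721) − 0.25·ln(0.860466) = −0.5·(-0.123614) − 0.25·(-0.150281) = 0.0994.

0.0994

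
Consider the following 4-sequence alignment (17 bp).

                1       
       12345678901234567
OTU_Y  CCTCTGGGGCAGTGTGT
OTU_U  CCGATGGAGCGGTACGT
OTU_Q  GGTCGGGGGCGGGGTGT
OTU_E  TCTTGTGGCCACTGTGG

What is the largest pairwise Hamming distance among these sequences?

Pairwise Hamming distances:
  OTU_Y vs OTU_U: 6
  OTU_Y vs OTU_Q: 5
  OTU_Y vs OTU_E: 7
  OTU_U vs OTU_Q: 9
  OTU_U vs OTU_E: 12
  OTU_Q vs OTU_E: 9
The largest is 12, between OTU_U and OTU_E.

12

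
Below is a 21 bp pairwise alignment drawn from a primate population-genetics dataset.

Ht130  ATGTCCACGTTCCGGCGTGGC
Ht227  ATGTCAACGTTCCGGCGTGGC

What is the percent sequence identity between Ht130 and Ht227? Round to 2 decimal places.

The sequences differ at position 6 (C/A).
20 of the 21 sites match, so the percent identity is 20/21 × 100 = 95.24%.

95.24%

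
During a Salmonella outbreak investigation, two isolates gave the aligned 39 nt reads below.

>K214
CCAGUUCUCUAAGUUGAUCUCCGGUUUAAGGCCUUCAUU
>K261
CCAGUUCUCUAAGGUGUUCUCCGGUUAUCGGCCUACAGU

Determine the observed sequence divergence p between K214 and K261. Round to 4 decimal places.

Mismatches occur at site 14 (U/G), site 17 (A/U), site 27 (U/A), site 28 (A/U), site 29 (A/C), site 35 (U/A), site 38 (U/G).
There are 7 differences over 39 sites, so p = 7/39 = 0.1795.

0.1795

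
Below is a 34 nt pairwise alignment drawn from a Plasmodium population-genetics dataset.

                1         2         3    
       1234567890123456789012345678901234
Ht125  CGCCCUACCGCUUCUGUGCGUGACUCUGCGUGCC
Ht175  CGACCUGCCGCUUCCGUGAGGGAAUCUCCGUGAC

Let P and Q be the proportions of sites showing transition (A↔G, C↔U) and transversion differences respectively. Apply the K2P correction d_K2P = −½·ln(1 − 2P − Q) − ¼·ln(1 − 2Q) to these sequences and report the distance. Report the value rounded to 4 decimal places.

0.2830

The sequences differ at positions 3 (C/A, transversion), 7 (A/G, transition), 15 (U/C, transition), 19 (C/A, transversion), 21 (U/G, transversion), 24 (C/A, transversion), 28 (G/C, transversion), 33 (C/A, transversion).
Of the 8 differences, 2 transitions and 6 transversions over 34 sites: P = 2/34 = 0.058824, Q = 6/34 = 0.176471.
d = −0.5·ln(0.705881) − 0.25·ln(0.647058) = −0.5·(-0.348309) − 0.25·(-0.435319) = 0.2830.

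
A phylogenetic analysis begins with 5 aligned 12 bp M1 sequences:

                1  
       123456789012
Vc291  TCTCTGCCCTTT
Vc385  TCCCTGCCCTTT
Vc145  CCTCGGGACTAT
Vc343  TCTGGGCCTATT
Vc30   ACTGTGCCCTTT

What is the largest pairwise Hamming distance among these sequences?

7

Pairwise Hamming distances:
  Vc291 vs Vc385: 1
  Vc291 vs Vc145: 5
  Vc291 vs Vc343: 4
  Vc291 vs Vc30: 2
  Vc385 vs Vc145: 6
  Vc385 vs Vc343: 5
  Vc385 vs Vc30: 3
  Vc145 vs Vc343: 7
  Vc145 vs Vc30: 6
  Vc343 vs Vc30: 4
The largest is 7, between Vc145 and Vc343.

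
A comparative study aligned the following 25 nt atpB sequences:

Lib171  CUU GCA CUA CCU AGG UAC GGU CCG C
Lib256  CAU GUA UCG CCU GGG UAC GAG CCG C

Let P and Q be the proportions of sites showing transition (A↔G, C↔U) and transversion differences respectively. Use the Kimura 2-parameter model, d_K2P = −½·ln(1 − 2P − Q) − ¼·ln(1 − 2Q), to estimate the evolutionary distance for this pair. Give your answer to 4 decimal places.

0.4541

Differing sites — 2:U/A (Tv); 5:C/U (Ti); 7:C/U (Ti); 8:U/C (Ti); 9:A/G (Ti); 13:A/G (Ti); 20:G/A (Ti); 21:U/G (Tv).
Of the 8 differences, 6 transitions and 2 transversions over 25 sites: P = 6/25 = 0.240000, Q = 2/25 = 0.080000.
d = −0.5·ln(0.440000) − 0.25·ln(0.840000) = −0.5·(-0.820981) − 0.25·(-0.174353) = 0.4541.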